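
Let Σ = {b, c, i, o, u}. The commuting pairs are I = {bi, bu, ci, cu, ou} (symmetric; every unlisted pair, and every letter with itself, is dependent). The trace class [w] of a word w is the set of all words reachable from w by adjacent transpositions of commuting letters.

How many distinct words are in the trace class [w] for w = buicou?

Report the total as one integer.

0(b) covers ∅
1(u) covers ∅
2(i) covers 1:u
3(c) covers 0:b
4(o) covers 2:i, 3:c
5(u) covers 2:i
floor of heap: 0:b, 1:u
completions by unplaced set U, small U first (add the entries for U minus each lowest piece of U):
  |U|=1: {4}:1  {5}:1
  |U|=2: {3,4}:1  {4,5}:2
  |U|=3: {0,3,4}:1  {2,4,5}:2  {3,4,5}:3
  |U|=4: {0,3,4,5}:4  {1,2,4,5}:2  {2,3,4,5}:5
  start at 0(b): 7
  start at 1(u): 9
sum over floor = 16

16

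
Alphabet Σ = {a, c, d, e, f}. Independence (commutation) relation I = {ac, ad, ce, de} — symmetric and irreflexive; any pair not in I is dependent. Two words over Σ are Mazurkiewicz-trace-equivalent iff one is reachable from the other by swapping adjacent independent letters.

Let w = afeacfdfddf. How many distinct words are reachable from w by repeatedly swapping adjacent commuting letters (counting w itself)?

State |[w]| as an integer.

drop 0:a onto floor
drop 1:f onto {0:a}
drop 2:e onto {1:f}
drop 3:a onto {2:e}
drop 4:c onto {1:f}
drop 5:f onto {3:a, 4:c}
drop 6:d onto {5:f}
drop 7:f onto {6:d}
drop 8:d onto {7:f}
drop 9:d onto {8:d}
drop 10:f onto {9:d}
ground layer = {0:a}
drop-orders for the pieces not yet dropped (sum over which currently-grounded one goes next):
  1 to go: {10} 1
  2 to go: {9,10} 1
  3 to go: {8,9,10} 1
  4 to go: {7,8,9,10} 1
  5 to go: {6,7,8,9,10} 1
  6 to go: {5,6,7,8,9,10} 1
  7 to go: {3,5,6,7,8,9,10} 1  {4,5,6,7,8,9,10} 1
  8 to go: {2,3,5,6,7,8,9,10} 1  {3,4,5,6,7,8,9,10} 2
  9 to go: {2,3,4,5,6,7,8,9,10} 3
  if 0:a drops first: 3 orders

3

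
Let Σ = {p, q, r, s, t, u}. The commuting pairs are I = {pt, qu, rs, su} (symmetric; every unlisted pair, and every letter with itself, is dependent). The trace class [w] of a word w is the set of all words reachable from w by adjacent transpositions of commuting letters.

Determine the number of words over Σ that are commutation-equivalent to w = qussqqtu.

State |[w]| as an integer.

6

#0=q has no predecessor
#1=u has no predecessor
#2=s depends on [0:q]
#3=s depends on [2:s]
#4=q depends on [3:s]
#5=q depends on [4:q]
#6=t depends on [1:u, 5:q]
#7=u depends on [6:t]
sources: [0:q, 1:u]
N(rest) = Σ N(rest − s) over sources s of rest; N(one piece) = 1:
  size 1 → [7]=1
  size 2 → [6,7]=1
  size 3 → [1,6,7]=1  [5,6,7]=1
  size 4 → [1,5,6,7]=2  [4,5,6,7]=1
  size 5 → [1,4,5,6,7]=3  [3,4,5,6,7]=1
  size 6 → [1,3,4,5,6,7]=4  [2,3,4,5,6,7]=1
  first=0(q) contributes 5
  first=1(u) contributes 1
|[w]| = 6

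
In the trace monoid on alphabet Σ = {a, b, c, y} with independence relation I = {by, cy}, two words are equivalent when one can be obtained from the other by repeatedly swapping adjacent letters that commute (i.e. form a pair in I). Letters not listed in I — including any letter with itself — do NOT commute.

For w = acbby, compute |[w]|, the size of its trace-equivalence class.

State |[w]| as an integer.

4

#0=a has no predecessor
#1=c depends on [0:a]
#2=b depends on [1:c]
#3=b depends on [2:b]
#4=y depends on [0:a]
sources: [0:a]
N(rest) = Σ N(rest − s) over sources s of rest; N(one piece) = 1:
  size 1 → [3]=1  [4]=1
  size 2 → [2,3]=1  [3,4]=2
  size 3 → [1,2,3]=1  [2,3,4]=3
  first=0(a) contributes 4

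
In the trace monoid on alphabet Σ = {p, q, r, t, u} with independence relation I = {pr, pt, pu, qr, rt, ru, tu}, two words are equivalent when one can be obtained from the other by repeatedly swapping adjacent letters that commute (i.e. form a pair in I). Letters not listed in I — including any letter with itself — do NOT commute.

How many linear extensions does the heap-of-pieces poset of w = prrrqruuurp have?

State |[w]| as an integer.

1848

drop 0:p onto floor
drop 1:r onto floor
drop 2:r onto {1:r}
drop 3:r onto {2:r}
drop 4:q onto {0:p}
drop 5:r onto {3:r}
drop 6:u onto {4:q}
drop 7:u onto {6:u}
drop 8:u onto {7:u}
drop 9:r onto {5:r}
drop 10:p onto {4:q}
ground layer = {0:p, 1:r}
drop-orders for the pieces not yet dropped (sum over which currently-grounded one goes next):
  1 to go: {8} 1  {9} 1  {10} 1
  2 to go: {5,9} 1  {7,8} 1  {8,9} 2  {8,10} 2  {9,10} 2
  3 to go: {3,5,9} 1  {5,8,9} 3  {5,9,10} 3  {6,7,8} 1  {7,8,9} 3  {7,8,10} 3  {8,9,10} 6
  4 to go: {2,3,5,9} 1  {3,5,8,9} 4  {3,5,9,10} 4  {5,7,8,9} 6  {5,8,9,10} 12  {6,7,8,9} 4  {6,7,8,10} 4  {7,8,9,10} 12
  5 to go: {1,2,3,5,9} 1  {2,3,5,8,9} 5  {2,3,5,9,10} 5  {3,5,7,8,9} 10  {3,5,8,9,10} 20  {4,6,7,8,10} 4  {5,6,7,8,9} 10  {5,7,8,9,10} 30  {6,7,8,9,10} 20
  6 to go: {0,4,6,7,8,10} 4  {1,2,3,5,8,9} 6  {1,2,3,5,9,10} 6  {2,3,5,7,8,9} 15  {2,3,5,8,9,10} 30  {3,5,6,7,8,9} 20  {3,5,7,8,9,10} 60  {4,6,7,8,9,10} 24  {5,6,7,8,9,10} 60
  7 to go: {0,4,6,7,8,9,10} 28  {1,2,3,5,7,8,9} 21  {1,2,3,5,8,9,10} 42  {2,3,5,6,7,8,9} 35  {2,3,5,7,8,9,10} 105  {3,5,6,7,8,9,10} 140  {4,5,6,7,8,9,10} 84
  8 to go: {0,4,5,6,7,8,9,10} 112  {1,2,3,5,6,7,8,9} 56  {1,2,3,5,7,8,9,10} 168  {2,3,5,6,7,8,9,10} 280  {3,4,5,6,7,8,9,10} 224
  9 to go: {0,3,4,5,6,7,8,9,10} 336  {1,2,3,5,6,7,8,9,10} 504  {2,3,4,5,6,7,8,9,10} 504
  if 0:p drops first: 1008 orders
  if 1:r drops first: 840 orders
heap linearizations: 1848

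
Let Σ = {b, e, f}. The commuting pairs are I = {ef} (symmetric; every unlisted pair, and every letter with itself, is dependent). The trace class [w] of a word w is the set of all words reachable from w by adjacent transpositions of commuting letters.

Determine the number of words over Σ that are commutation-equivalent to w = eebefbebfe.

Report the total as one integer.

4

#0=e has no predecessor
#1=e depends on [0:e]
#2=b depends on [1:e]
#3=e depends on [2:b]
#4=f depends on [2:b]
#5=b depends on [3:e, 4:f]
#6=e depends on [5:b]
#7=b depends on [6:e]
#8=f depends on [7:b]
#9=e depends on [7:b]
sources: [0:e]
N(rest) = Σ N(rest − s) over sources s of rest; N(one piece) = 1:
  size 1 → [8]=1  [9]=1
  size 2 → [8,9]=2
  size 3 → [7,8,9]=2
  size 4 → [6,7,8,9]=2
  size 5 → [5,6,7,8,9]=2
  size 6 → [3,5,6,7,8,9]=2  [4,5,6,7,8,9]=2
  size 7 → [3,4,5,6,7,8,9]=4
  size 8 → [2,3,4,5,6,7,8,9]=4
  first=0(e) contributes 4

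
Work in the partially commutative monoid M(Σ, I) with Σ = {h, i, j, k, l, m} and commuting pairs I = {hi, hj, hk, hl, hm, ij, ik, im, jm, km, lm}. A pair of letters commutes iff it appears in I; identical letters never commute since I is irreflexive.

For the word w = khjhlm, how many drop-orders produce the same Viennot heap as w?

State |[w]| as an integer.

60

#0=k has no predecessor
#1=h has no predecessor
#2=j depends on [0:k]
#3=h depends on [1:h]
#4=l depends on [2:j]
#5=m has no predecessor
sources: [0:k, 1:h, 5:m]
N(rest) = Σ N(rest − s) over sources s of rest; N(one piece) = 1:
  size 1 → [3]=1  [4]=1  [5]=1
  size 2 → [1,3]=1  [2,4]=1  [3,4]=2  [3,5]=2  [4,5]=2
  size 3 → [0,2,4]=1  [1,3,4]=3  [1,3,5]=3  [2,3,4]=3  [2,4,5]=3  [3,4,5]=6
  size 4 → [0,2,3,4]=4  [0,2,4,5]=4  [1,2,3,4]=6  [1,3,4,5]=12  [2,3,4,5]=12
  first=0(k) contributes 30
  first=1(h) contributes 20
  first=5(m) contributes 10
|[w]| = 60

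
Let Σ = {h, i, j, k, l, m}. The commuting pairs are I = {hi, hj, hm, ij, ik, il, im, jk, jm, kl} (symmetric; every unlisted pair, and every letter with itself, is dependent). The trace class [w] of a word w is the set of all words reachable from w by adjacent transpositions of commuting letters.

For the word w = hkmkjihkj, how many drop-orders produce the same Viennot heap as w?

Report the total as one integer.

252

0(h) covers ∅
1(k) covers 0:h
2(m) covers 1:k
3(k) covers 2:m
4(j) covers ∅
5(i) covers ∅
6(h) covers 3:k
7(k) covers 6:h
8(j) covers 4:j
floor of heap: 0:h, 4:j, 5:i
completions by unplaced set U, small U first (add the entries for U minus each lowest piece of U):
  |U|=1: {5}:1  {7}:1  {8}:1
  |U|=2: {4,8}:1  {5,7}:2  {5,8}:2  {6,7}:1  {7,8}:2
  |U|=3: {3,6,7}:1  {4,5,8}:3  {4,7,8}:3  {5,6,7}:3  {5,7,8}:6  {6,7,8}:3
  |U|=4: {2,3,6,7}:1  {3,5,6,7}:4  {3,6,7,8}:4  {4,5,7,8}:12  {4,6,7,8}:6  {5,6,7,8}:12
  |U|=5: {1,2,3,6,7}:1  {2,3,5,6,7}:5  {2,3,6,7,8}:5  {3,4,6,7,8}:10  {3,5,6,7,8}:20  {4,5,6,7,8}:30
  |U|=6: {0,1,2,3,6,7}:1  {1,2,3,5,6,7}:6  {1,2,3,6,7,8}:6  {2,3,4,6,7,8}:15  {2,3,5,6,7,8}:30  {3,4,5,6,7,8}:60
  |U|=7: {0,1,2,3,5,6,7}:7  {0,1,2,3,6,7,8}:7  {1,2,3,4,6,7,8}:21  {1,2,3,5,6,7,8}:42  {2,3,4,5,6,7,8}:105
  start at 0(h): 168
  start at 4(j): 56
  start at 5(i): 28
sum over floor = 252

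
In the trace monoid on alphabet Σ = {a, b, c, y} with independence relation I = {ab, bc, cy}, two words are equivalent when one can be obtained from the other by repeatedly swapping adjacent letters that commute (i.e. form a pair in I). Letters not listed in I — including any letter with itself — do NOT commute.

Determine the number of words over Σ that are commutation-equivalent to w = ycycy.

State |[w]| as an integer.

#0=y has no predecessor
#1=c has no predecessor
#2=y depends on [0:y]
#3=c depends on [1:c]
#4=y depends on [2:y]
sources: [0:y, 1:c]
N(rest) = Σ N(rest − s) over sources s of rest; N(one piece) = 1:
  size 1 → [3]=1  [4]=1
  size 2 → [1,3]=1  [2,4]=1  [3,4]=2
  size 3 → [0,2,4]=1  [1,3,4]=3  [2,3,4]=3
  first=0(y) contributes 6
  first=1(c) contributes 4
|[w]| = 10

10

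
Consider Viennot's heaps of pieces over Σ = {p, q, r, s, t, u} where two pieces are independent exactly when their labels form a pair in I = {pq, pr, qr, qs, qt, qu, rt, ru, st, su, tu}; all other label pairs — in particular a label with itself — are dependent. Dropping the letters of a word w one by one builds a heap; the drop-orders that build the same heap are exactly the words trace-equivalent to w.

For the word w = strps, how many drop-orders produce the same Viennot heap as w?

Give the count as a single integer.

drop 0:s onto floor
drop 1:t onto floor
drop 2:r onto {0:s}
drop 3:p onto {0:s, 1:t}
drop 4:s onto {2:r, 3:p}
ground layer = {0:s, 1:t}
drop-orders for the pieces not yet dropped (sum over which currently-grounded one goes next):
  1 to go: {4} 1
  2 to go: {2,4} 1  {3,4} 1
  3 to go: {1,3,4} 1  {2,3,4} 2
  if 0:s drops first: 3 orders
  if 1:t drops first: 2 orders
heap linearizations: 5

5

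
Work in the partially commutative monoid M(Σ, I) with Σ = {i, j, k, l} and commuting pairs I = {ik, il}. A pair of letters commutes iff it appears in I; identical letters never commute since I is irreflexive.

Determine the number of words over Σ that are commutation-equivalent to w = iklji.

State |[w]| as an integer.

3

#0=i has no predecessor
#1=k has no predecessor
#2=l depends on [1:k]
#3=j depends on [0:i, 2:l]
#4=i depends on [3:j]
sources: [0:i, 1:k]
N(rest) = Σ N(rest − s) over sources s of rest; N(one piece) = 1:
  size 1 → [4]=1
  size 2 → [3,4]=1
  size 3 → [0,3,4]=1  [2,3,4]=1
  first=0(i) contributes 1
  first=1(k) contributes 2
|[w]| = 3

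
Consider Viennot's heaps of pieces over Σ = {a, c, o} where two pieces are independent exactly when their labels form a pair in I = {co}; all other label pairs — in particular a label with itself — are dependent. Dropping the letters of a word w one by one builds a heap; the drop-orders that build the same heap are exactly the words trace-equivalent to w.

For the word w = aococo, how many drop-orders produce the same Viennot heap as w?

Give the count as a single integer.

0(a) covers ∅
1(o) covers 0:a
2(c) covers 0:a
3(o) covers 1:o
4(c) covers 2:c
5(o) covers 3:o
floor of heap: 0:a
completions by unplaced set U, small U first (add the entries for U minus each lowest piece of U):
  |U|=1: {4}:1  {5}:1
  |U|=2: {2,4}:1  {3,5}:1  {4,5}:2
  |U|=3: {1,3,5}:1  {2,4,5}:3  {3,4,5}:3
  |U|=4: {1,3,4,5}:4  {2,3,4,5}:6
  start at 0(a): 10

10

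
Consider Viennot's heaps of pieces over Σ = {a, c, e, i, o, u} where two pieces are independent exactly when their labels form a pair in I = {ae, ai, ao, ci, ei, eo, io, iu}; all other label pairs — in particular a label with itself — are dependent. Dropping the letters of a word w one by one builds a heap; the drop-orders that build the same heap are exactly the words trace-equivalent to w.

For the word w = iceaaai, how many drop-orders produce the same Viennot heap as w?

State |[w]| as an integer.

84

0(i) covers ∅
1(c) covers ∅
2(e) covers 1:c
3(a) covers 1:c
4(a) covers 3:a
5(a) covers 4:a
6(i) covers 0:i
floor of heap: 0:i, 1:c
completions by unplaced set U, small U first (add the entries for U minus each lowest piece of U):
  |U|=1: {2}:1  {5}:1  {6}:1
  |U|=2: {0,6}:1  {2,5}:2  {2,6}:2  {4,5}:1  {5,6}:2
  |U|=3: {0,2,6}:3  {0,5,6}:3  {2,4,5}:3  {2,5,6}:6  {3,4,5}:1  {4,5,6}:3
  |U|=4: {0,2,5,6}:12  {0,4,5,6}:6  {2,3,4,5}:4  {2,4,5,6}:12  {3,4,5,6}:4
  |U|=5: {0,2,4,5,6}:30  {0,3,4,5,6}:10  {1,2,3,4,5}:4  {2,3,4,5,6}:20
  start at 0(i): 24
  start at 1(c): 60
sum over floor = 84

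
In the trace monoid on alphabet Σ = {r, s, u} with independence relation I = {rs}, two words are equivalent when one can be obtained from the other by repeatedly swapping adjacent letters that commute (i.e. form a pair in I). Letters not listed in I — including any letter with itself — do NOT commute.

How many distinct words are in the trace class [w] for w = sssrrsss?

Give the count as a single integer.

drop 0:s onto floor
drop 1:s onto {0:s}
drop 2:s onto {1:s}
drop 3:r onto floor
drop 4:r onto {3:r}
drop 5:s onto {2:s}
drop 6:s onto {5:s}
drop 7:s onto {6:s}
ground layer = {0:s, 3:r}
drop-orders for the pieces not yet dropped (sum over which currently-grounded one goes next):
  1 to go: {4} 1  {7} 1
  2 to go: {3,4} 1  {4,7} 2  {6,7} 1
  3 to go: {3,4,7} 3  {4,6,7} 3  {5,6,7} 1
  4 to go: {2,5,6,7} 1  {3,4,6,7} 6  {4,5,6,7} 4
  5 to go: {1,2,5,6,7} 1  {2,4,5,6,7} 5  {3,4,5,6,7} 10
  6 to go: {0,1,2,5,6,7} 1  {1,2,4,5,6,7} 6  {2,3,4,5,6,7} 15
  if 0:s drops first: 21 orders
  if 3:r drops first: 7 orders
heap linearizations: 28

28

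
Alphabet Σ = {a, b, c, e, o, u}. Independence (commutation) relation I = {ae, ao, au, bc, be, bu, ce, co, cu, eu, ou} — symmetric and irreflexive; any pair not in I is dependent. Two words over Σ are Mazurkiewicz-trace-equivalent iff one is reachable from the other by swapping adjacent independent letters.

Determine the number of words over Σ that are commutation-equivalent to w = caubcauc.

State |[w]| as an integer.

56

0(c) covers ∅
1(a) covers 0:c
2(u) covers ∅
3(b) covers 1:a
4(c) covers 1:a
5(a) covers 3:b, 4:c
6(u) covers 2:u
7(c) covers 5:a
floor of heap: 0:c, 2:u
completions by unplaced set U, small U first (add the entries for U minus each lowest piece of U):
  |U|=1: {6}:1  {7}:1
  |U|=2: {2,6}:1  {5,7}:1  {6,7}:2
  |U|=3: {2,6,7}:3  {3,5,7}:1  {4,5,7}:1  {5,6,7}:3
  |U|=4: {2,5,6,7}:6  {3,4,5,7}:2  {3,5,6,7}:4  {4,5,6,7}:4
  |U|=5: {1,3,4,5,7}:2  {2,3,5,6,7}:10  {2,4,5,6,7}:10  {3,4,5,6,7}:10
  |U|=6: {0,1,3,4,5,7}:2  {1,3,4,5,6,7}:12  {2,3,4,5,6,7}:30
  start at 0(c): 42
  start at 2(u): 14
sum over floor = 56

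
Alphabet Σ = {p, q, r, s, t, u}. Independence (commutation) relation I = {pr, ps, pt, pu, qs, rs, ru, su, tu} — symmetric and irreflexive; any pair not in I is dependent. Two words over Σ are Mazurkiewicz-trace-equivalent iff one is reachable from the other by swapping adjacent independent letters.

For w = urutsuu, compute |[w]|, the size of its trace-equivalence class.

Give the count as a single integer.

#0=u has no predecessor
#1=r has no predecessor
#2=u depends on [0:u]
#3=t depends on [1:r]
#4=s depends on [3:t]
#5=u depends on [2:u]
#6=u depends on [5:u]
sources: [0:u, 1:r]
N(rest) = Σ N(rest − s) over sources s of rest; N(one piece) = 1:
  size 1 → [4]=1  [6]=1
  size 2 → [3,4]=1  [4,6]=2  [5,6]=1
  size 3 → [1,3,4]=1  [2,5,6]=1  [3,4,6]=3  [4,5,6]=3
  size 4 → [0,2,5,6]=1  [1,3,4,6]=4  [2,4,5,6]=4  [3,4,5,6]=6
  size 5 → [0,2,4,5,6]=5  [1,3,4,5,6]=10  [2,3,4,5,6]=10
  first=0(u) contributes 20
  first=1(r) contributes 15
|[w]| = 35

35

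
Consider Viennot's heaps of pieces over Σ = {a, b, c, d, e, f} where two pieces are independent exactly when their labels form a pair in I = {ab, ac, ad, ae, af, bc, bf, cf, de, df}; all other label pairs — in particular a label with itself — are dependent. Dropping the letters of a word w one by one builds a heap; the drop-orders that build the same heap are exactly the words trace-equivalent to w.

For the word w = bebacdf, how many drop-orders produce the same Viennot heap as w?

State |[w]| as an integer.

56

drop 0:b onto floor
drop 1:e onto {0:b}
drop 2:b onto {1:e}
drop 3:a onto floor
drop 4:c onto {1:e}
drop 5:d onto {2:b, 4:c}
drop 6:f onto {1:e}
ground layer = {0:b, 3:a}
drop-orders for the pieces not yet dropped (sum over which currently-grounded one goes next):
  1 to go: {3} 1  {5} 1  {6} 1
  2 to go: {2,5} 1  {3,5} 2  {3,6} 2  {4,5} 1  {5,6} 2
  3 to go: {2,3,5} 3  {2,4,5} 2  {2,5,6} 3  {3,4,5} 3  {3,5,6} 6  {4,5,6} 3
  4 to go: {2,3,4,5} 8  {2,3,5,6} 12  {2,4,5,6} 8  {3,4,5,6} 12
  5 to go: {1,2,4,5,6} 8  {2,3,4,5,6} 40
  if 0:b drops first: 48 orders
  if 3:a drops first: 8 orders
heap linearizations: 56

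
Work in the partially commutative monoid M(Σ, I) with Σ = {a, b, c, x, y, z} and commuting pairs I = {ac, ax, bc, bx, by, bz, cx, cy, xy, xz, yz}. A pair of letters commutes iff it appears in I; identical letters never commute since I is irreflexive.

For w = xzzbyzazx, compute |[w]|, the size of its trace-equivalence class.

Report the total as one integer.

720

0(x) covers ∅
1(z) covers ∅
2(z) covers 1:z
3(b) covers ∅
4(y) covers ∅
5(z) covers 2:z
6(a) covers 3:b, 4:y, 5:z
7(z) covers 6:a
8(x) covers 0:x
floor of heap: 0:x, 1:z, 3:b, 4:y
completions by unplaced set U, small U first (add the entries for U minus each lowest piece of U):
  |U|=1: {7}:1  {8}:1
  |U|=2: {0,8}:1  {6,7}:1  {7,8}:2
  |U|=3: {0,7,8}:3  {3,6,7}:1  {4,6,7}:1  {5,6,7}:1  {6,7,8}:3
  |U|=4: {0,6,7,8}:6  {2,5,6,7}:1  {3,4,6,7}:2  {3,5,6,7}:2  {3,6,7,8}:4  {4,5,6,7}:2  {4,6,7,8}:4  {5,6,7,8}:4
  |U|=5: {0,3,6,7,8}:10  {0,4,6,7,8}:10  {0,5,6,7,8}:10  {1,2,5,6,7}:1  {2,3,5,6,7}:3  {2,4,5,6,7}:3  {2,5,6,7,8}:5  {3,4,5,6,7}:6  {3,4,6,7,8}:10  {3,5,6,7,8}:10  {4,5,6,7,8}:10
  |U|=6: {0,2,5,6,7,8}:15  {0,3,4,6,7,8}:30  {0,3,5,6,7,8}:30  {0,4,5,6,7,8}:30  {1,2,3,5,6,7}:4  {1,2,4,5,6,7}:4  {1,2,5,6,7,8}:6  {2,3,4,5,6,7}:12  {2,3,5,6,7,8}:18  {2,4,5,6,7,8}:18  {3,4,5,6,7,8}:36
  |U|=7: {0,1,2,5,6,7,8}:21  {0,2,3,5,6,7,8}:63  {0,2,4,5,6,7,8}:63  {0,3,4,5,6,7,8}:126  {1,2,3,4,5,6,7}:20  {1,2,3,5,6,7,8}:28  {1,2,4,5,6,7,8}:28  {2,3,4,5,6,7,8}:84
  start at 0(x): 160
  start at 1(z): 336
  start at 3(b): 112
  start at 4(y): 112
sum over floor = 720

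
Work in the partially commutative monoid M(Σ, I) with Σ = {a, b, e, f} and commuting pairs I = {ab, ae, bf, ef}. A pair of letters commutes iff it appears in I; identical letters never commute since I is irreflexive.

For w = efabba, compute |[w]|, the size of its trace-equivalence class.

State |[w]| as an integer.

#0=e has no predecessor
#1=f has no predecessor
#2=a depends on [1:f]
#3=b depends on [0:e]
#4=b depends on [3:b]
#5=a depends on [2:a]
sources: [0:e, 1:f]
N(rest) = Σ N(rest − s) over sources s of rest; N(one piece) = 1:
  size 1 → [4]=1  [5]=1
  size 2 → [2,5]=1  [3,4]=1  [4,5]=2
  size 3 → [0,3,4]=1  [1,2,5]=1  [2,4,5]=3  [3,4,5]=3
  size 4 → [0,3,4,5]=4  [1,2,4,5]=4  [2,3,4,5]=6
  first=0(e) contributes 10
  first=1(f) contributes 10
|[w]| = 20

20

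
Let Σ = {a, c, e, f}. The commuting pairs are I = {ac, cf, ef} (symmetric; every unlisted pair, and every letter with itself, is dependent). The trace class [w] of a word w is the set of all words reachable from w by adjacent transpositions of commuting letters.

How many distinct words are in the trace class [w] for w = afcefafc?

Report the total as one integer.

34

#0=a has no predecessor
#1=f depends on [0:a]
#2=c has no predecessor
#3=e depends on [0:a, 2:c]
#4=f depends on [1:f]
#5=a depends on [3:e, 4:f]
#6=f depends on [5:a]
#7=c depends on [3:e]
sources: [0:a, 2:c]
N(rest) = Σ N(rest − s) over sources s of rest; N(one piece) = 1:
  size 1 → [6]=1  [7]=1
  size 2 → [5,6]=1  [6,7]=2
  size 3 → [4,5,6]=1  [5,6,7]=3
  size 4 → [1,4,5,6]=1  [3,5,6,7]=3  [4,5,6,7]=4
  size 5 → [1,4,5,6,7]=5  [2,3,5,6,7]=3  [3,4,5,6,7]=7
  size 6 → [1,3,4,5,6,7]=12  [2,3,4,5,6,7]=10
  first=0(a) contributes 22
  first=2(c) contributes 12
|[w]| = 34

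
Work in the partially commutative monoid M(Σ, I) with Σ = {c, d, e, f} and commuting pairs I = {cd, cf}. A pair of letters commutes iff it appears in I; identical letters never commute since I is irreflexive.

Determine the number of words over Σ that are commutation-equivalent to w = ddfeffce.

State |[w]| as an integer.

#0=d has no predecessor
#1=d depends on [0:d]
#2=f depends on [1:d]
#3=e depends on [2:f]
#4=f depends on [3:e]
#5=f depends on [4:f]
#6=c depends on [3:e]
#7=e depends on [5:f, 6:c]
sources: [0:d]
N(rest) = Σ N(rest − s) over sources s of rest; N(one piece) = 1:
  size 1 → [7]=1
  size 2 → [5,7]=1  [6,7]=1
  size 3 → [4,5,7]=1  [5,6,7]=2
  size 4 → [4,5,6,7]=3
  size 5 → [3,4,5,6,7]=3
  size 6 → [2,3,4,5,6,7]=3
  first=0(d) contributes 3

3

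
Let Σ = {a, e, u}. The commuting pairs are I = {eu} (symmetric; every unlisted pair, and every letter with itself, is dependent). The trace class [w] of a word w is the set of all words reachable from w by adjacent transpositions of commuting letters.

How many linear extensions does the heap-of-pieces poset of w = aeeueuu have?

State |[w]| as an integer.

#0=a has no predecessor
#1=e depends on [0:a]
#2=e depends on [1:e]
#3=u depends on [0:a]
#4=e depends on [2:e]
#5=u depends on [3:u]
#6=u depends on [5:u]
sources: [0:a]
N(rest) = Σ N(rest − s) over sources s of rest; N(one piece) = 1:
  size 1 → [4]=1  [6]=1
  size 2 → [2,4]=1  [4,6]=2  [5,6]=1
  size 3 → [1,2,4]=1  [2,4,6]=3  [3,5,6]=1  [4,5,6]=3
  size 4 → [1,2,4,6]=4  [2,4,5,6]=6  [3,4,5,6]=4
  size 5 → [1,2,4,5,6]=10  [2,3,4,5,6]=10
  first=0(a) contributes 20

20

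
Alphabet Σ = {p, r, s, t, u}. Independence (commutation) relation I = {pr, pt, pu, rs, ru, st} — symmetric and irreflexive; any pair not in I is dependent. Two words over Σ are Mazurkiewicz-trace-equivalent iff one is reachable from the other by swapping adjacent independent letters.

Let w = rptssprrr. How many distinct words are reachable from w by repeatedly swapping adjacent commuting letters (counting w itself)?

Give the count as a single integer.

#0=r has no predecessor
#1=p has no predecessor
#2=t depends on [0:r]
#3=s depends on [1:p]
#4=s depends on [3:s]
#5=p depends on [4:s]
#6=r depends on [2:t]
#7=r depends on [6:r]
#8=r depends on [7:r]
sources: [0:r, 1:p]
N(rest) = Σ N(rest − s) over sources s of rest; N(one piece) = 1:
  size 1 → [5]=1  [8]=1
  size 2 → [4,5]=1  [5,8]=2  [7,8]=1
  size 3 → [3,4,5]=1  [4,5,8]=3  [5,7,8]=3  [6,7,8]=1
  size 4 → [1,3,4,5]=1  [2,6,7,8]=1  [3,4,5,8]=4  [4,5,7,8]=6  [5,6,7,8]=4
  size 5 → [0,2,6,7,8]=1  [1,3,4,5,8]=5  [2,5,6,7,8]=5  [3,4,5,7,8]=10  [4,5,6,7,8]=10
  size 6 → [0,2,5,6,7,8]=6  [1,3,4,5,7,8]=15  [2,4,5,6,7,8]=15  [3,4,5,6,7,8]=20
  size 7 → [0,2,4,5,6,7,8]=21  [1,3,4,5,6,7,8]=35  [2,3,4,5,6,7,8]=35
  first=0(r) contributes 70
  first=1(p) contributes 56
|[w]| = 126

126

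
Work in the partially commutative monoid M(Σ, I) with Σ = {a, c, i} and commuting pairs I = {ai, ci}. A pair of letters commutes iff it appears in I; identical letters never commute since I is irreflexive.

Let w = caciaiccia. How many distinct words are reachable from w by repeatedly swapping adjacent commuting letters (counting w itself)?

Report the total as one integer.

#0=c has no predecessor
#1=a depends on [0:c]
#2=c depends on [1:a]
#3=i has no predecessor
#4=a depends on [2:c]
#5=i depends on [3:i]
#6=c depends on [4:a]
#7=c depends on [6:c]
#8=i depends on [5:i]
#9=a depends on [7:c]
sources: [0:c, 3:i]
N(rest) = Σ N(rest − s) over sources s of rest; N(one piece) = 1:
  size 1 → [8]=1  [9]=1
  size 2 → [5,8]=1  [7,9]=1  [8,9]=2
  size 3 → [3,5,8]=1  [5,8,9]=3  [6,7,9]=1  [7,8,9]=3
  size 4 → [3,5,8,9]=4  [4,6,7,9]=1  [5,7,8,9]=6  [6,7,8,9]=4
  size 5 → [2,4,6,7,9]=1  [3,5,7,8,9]=10  [4,6,7,8,9]=5  [5,6,7,8,9]=10
  size 6 → [1,2,4,6,7,9]=1  [2,4,6,7,8,9]=6  [3,5,6,7,8,9]=20  [4,5,6,7,8,9]=15
  size 7 → [0,1,2,4,6,7,9]=1  [1,2,4,6,7,8,9]=7  [2,4,5,6,7,8,9]=21  [3,4,5,6,7,8,9]=35
  size 8 → [0,1,2,4,6,7,8,9]=8  [1,2,4,5,6,7,8,9]=28  [2,3,4,5,6,7,8,9]=56
  first=0(c) contributes 84
  first=3(i) contributes 36
|[w]| = 120

120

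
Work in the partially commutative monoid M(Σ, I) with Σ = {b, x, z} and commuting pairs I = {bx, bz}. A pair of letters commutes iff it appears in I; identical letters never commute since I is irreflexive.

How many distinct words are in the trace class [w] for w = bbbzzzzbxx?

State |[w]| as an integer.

piece 0:b — minimal
piece 1:b rests on {0:b}
piece 2:b rests on {1:b}
piece 3:z — minimal
piece 4:z rests on {3:z}
piece 5:z rests on {4:z}
piece 6:z rests on {5:z}
piece 7:b rests on {2:b}
piece 8:x rests on {6:z}
piece 9:x rests on {8:x}
minimal pieces: {0:b, 3:z}
ways to finish when only these pieces remain (= sum over removing one remaining piece with nothing left below it):
  1 left: {7}→1  {9}→1
  2 left: {2,7}→1  {7,9}→2  {8,9}→1
  3 left: {1,2,7}→1  {2,7,9}→3  {6,8,9}→1  {7,8,9}→3
  4 left: {0,1,2,7}→1  {1,2,7,9}→4  {2,7,8,9}→6  {5,6,8,9}→1  {6,7,8,9}→4
  5 left: {0,1,2,7,9}→5  {1,2,7,8,9}→10  {2,6,7,8,9}→10  {4,5,6,8,9}→1  {5,6,7,8,9}→5
  6 left: {0,1,2,7,8,9}→15  {1,2,6,7,8,9}→20  {2,5,6,7,8,9}→15  {3,4,5,6,8,9}→1  {4,5,6,7,8,9}→6
  7 left: {0,1,2,6,7,8,9}→35  {1,2,5,6,7,8,9}→35  {2,4,5,6,7,8,9}→21  {3,4,5,6,7,8,9}→7
  8 left: {0,1,2,5,6,7,8,9}→70  {1,2,4,5,6,7,8,9}→56  {2,3,4,5,6,7,8,9}→28
  placing 0:b first → 84 extensions
  placing 3:z first → 126 extensions
total linear extensions = 210

210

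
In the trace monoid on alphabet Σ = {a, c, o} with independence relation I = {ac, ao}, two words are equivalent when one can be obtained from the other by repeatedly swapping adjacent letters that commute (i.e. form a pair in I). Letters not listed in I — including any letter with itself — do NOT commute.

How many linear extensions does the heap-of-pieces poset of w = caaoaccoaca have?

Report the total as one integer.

462

0(c) covers ∅
1(a) covers ∅
2(a) covers 1:a
3(o) covers 0:c
4(a) covers 2:a
5(c) covers 3:o
6(c) covers 5:c
7(o) covers 6:c
8(a) covers 4:a
9(c) covers 7:o
10(a) covers 8:a
floor of heap: 0:c, 1:a
completions by unplaced set U, small U first (add the entries for U minus each lowest piece of U):
  |U|=1: {9}:1  {10}:1
  |U|=2: {7,9}:1  {8,10}:1  {9,10}:2
  |U|=3: {4,8,10}:1  {6,7,9}:1  {7,9,10}:3  {8,9,10}:3
  |U|=4: {2,4,8,10}:1  {4,8,9,10}:4  {5,6,7,9}:1  {6,7,9,10}:4  {7,8,9,10}:6
  |U|=5: {1,2,4,8,10}:1  {2,4,8,9,10}:5  {3,5,6,7,9}:1  {4,7,8,9,10}:10  {5,6,7,9,10}:5  {6,7,8,9,10}:10
  |U|=6: {0,3,5,6,7,9}:1  {1,2,4,8,9,10}:6  {2,4,7,8,9,10}:15  {3,5,6,7,9,10}:6  {4,6,7,8,9,10}:20  {5,6,7,8,9,10}:15
  |U|=7: {0,3,5,6,7,9,10}:7  {1,2,4,7,8,9,10}:21  {2,4,6,7,8,9,10}:35  {3,5,6,7,8,9,10}:21  {4,5,6,7,8,9,10}:35
  |U|=8: {0,3,5,6,7,8,9,10}:28  {1,2,4,6,7,8,9,10}:56  {2,4,5,6,7,8,9,10}:70  {3,4,5,6,7,8,9,10}:56
  |U|=9: {0,3,4,5,6,7,8,9,10}:84  {1,2,4,5,6,7,8,9,10}:126  {2,3,4,5,6,7,8,9,10}:126
  start at 0(c): 252
  start at 1(a): 210
sum over floor = 462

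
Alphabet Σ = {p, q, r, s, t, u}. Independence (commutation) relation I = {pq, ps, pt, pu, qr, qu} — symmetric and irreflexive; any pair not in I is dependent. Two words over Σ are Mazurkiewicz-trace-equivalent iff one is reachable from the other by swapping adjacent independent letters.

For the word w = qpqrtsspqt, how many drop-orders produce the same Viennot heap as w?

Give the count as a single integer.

40

#0=q has no predecessor
#1=p has no predecessor
#2=q depends on [0:q]
#3=r depends on [1:p]
#4=t depends on [2:q, 3:r]
#5=s depends on [4:t]
#6=s depends on [5:s]
#7=p depends on [3:r]
#8=q depends on [6:s]
#9=t depends on [8:q]
sources: [0:q, 1:p]
N(rest) = Σ N(rest − s) over sources s of rest; N(one piece) = 1:
  size 1 → [7]=1  [9]=1
  size 2 → [7,9]=2  [8,9]=1
  size 3 → [6,8,9]=1  [7,8,9]=3
  size 4 → [5,6,8,9]=1  [6,7,8,9]=4
  size 5 → [4,5,6,8,9]=1  [5,6,7,8,9]=5
  size 6 → [2,4,5,6,8,9]=1  [4,5,6,7,8,9]=6
  size 7 → [0,2,4,5,6,8,9]=1  [2,4,5,6,7,8,9]=7  [3,4,5,6,7,8,9]=6
  size 8 → [0,2,4,5,6,7,8,9]=8  [1,3,4,5,6,7,8,9]=6  [2,3,4,5,6,7,8,9]=13
  first=0(q) contributes 19
  first=1(p) contributes 21
|[w]| = 40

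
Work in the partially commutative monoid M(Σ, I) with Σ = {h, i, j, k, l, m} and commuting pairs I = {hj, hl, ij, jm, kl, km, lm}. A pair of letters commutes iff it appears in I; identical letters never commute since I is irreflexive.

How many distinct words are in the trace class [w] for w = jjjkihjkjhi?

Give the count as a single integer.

drop 0:j onto floor
drop 1:j onto {0:j}
drop 2:j onto {1:j}
drop 3:k onto {2:j}
drop 4:i onto {3:k}
drop 5:h onto {4:i}
drop 6:j onto {3:k}
drop 7:k onto {5:h, 6:j}
drop 8:j onto {7:k}
drop 9:h onto {7:k}
drop 10:i onto {9:h}
ground layer = {0:j}
drop-orders for the pieces not yet dropped (sum over which currently-grounded one goes next):
  1 to go: {8} 1  {10} 1
  2 to go: {8,10} 2  {9,10} 1
  3 to go: {8,9,10} 3
  4 to go: {7,8,9,10} 3
  5 to go: {5,7,8,9,10} 3  {6,7,8,9,10} 3
  6 to go: {4,5,7,8,9,10} 3  {5,6,7,8,9,10} 6
  7 to go: {4,5,6,7,8,9,10} 9
  8 to go: {3,4,5,6,7,8,9,10} 9
  9 to go: {2,3,4,5,6,7,8,9,10} 9
  if 0:j drops first: 9 orders

9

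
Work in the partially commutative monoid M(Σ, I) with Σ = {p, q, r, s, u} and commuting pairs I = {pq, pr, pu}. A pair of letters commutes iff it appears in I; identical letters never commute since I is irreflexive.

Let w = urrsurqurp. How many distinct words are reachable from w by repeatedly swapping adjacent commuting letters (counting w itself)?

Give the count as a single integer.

0(u) covers ∅
1(r) covers 0:u
2(r) covers 1:r
3(s) covers 2:r
4(u) covers 3:s
5(r) covers 4:u
6(q) covers 5:r
7(u) covers 6:q
8(r) covers 7:u
9(p) covers 3:s
floor of heap: 0:u
completions by unplaced set U, small U first (add the entries for U minus each lowest piece of U):
  |U|=1: {8}:1  {9}:1
  |U|=2: {7,8}:1  {8,9}:2
  |U|=3: {6,7,8}:1  {7,8,9}:3
  |U|=4: {5,6,7,8}:1  {6,7,8,9}:4
  |U|=5: {4,5,6,7,8}:1  {5,6,7,8,9}:5
  |U|=6: {4,5,6,7,8,9}:6
  |U|=7: {3,4,5,6,7,8,9}:6
  |U|=8: {2,3,4,5,6,7,8,9}:6
  start at 0(u): 6

6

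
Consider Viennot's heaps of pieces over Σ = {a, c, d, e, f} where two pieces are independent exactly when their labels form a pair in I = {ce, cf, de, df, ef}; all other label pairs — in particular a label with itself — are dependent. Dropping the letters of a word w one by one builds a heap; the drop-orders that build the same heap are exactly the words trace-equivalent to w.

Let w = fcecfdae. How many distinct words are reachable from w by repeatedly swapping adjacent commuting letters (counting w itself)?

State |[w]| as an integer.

piece 0:f — minimal
piece 1:c — minimal
piece 2:e — minimal
piece 3:c rests on {1:c}
piece 4:f rests on {0:f}
piece 5:d rests on {3:c}
piece 6:a rests on {2:e, 4:f, 5:d}
piece 7:e rests on {6:a}
minimal pieces: {0:f, 1:c, 2:e}
ways to finish when only these pieces remain (= sum over removing one remaining piece with nothing left below it):
  1 left: {7}→1
  2 left: {6,7}→1
  3 left: {2,6,7}→1  {4,6,7}→1  {5,6,7}→1
  4 left: {0,4,6,7}→1  {2,4,6,7}→2  {2,5,6,7}→2  {3,5,6,7}→1  {4,5,6,7}→2
  5 left: {0,2,4,6,7}→3  {0,4,5,6,7}→3  {1,3,5,6,7}→1  {2,3,5,6,7}→3  {2,4,5,6,7}→6  {3,4,5,6,7}→3
  6 left: {0,2,4,5,6,7}→12  {0,3,4,5,6,7}→6  {1,2,3,5,6,7}→4  {1,3,4,5,6,7}→4  {2,3,4,5,6,7}→12
  placing 0:f first → 20 extensions
  placing 1:c first → 30 extensions
  placing 2:e first → 10 extensions
total linear extensions = 60

60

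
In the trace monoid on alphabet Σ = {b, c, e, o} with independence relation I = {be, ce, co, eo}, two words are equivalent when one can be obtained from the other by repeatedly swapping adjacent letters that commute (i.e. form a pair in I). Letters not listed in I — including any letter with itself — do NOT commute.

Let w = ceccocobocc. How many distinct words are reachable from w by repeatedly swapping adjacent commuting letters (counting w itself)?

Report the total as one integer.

piece 0:c — minimal
piece 1:e — minimal
piece 2:c rests on {0:c}
piece 3:c rests on {2:c}
piece 4:o — minimal
piece 5:c rests on {3:c}
piece 6:o rests on {4:o}
piece 7:b rests on {5:c, 6:o}
piece 8:o rests on {7:b}
piece 9:c rests on {7:b}
piece 10:c rests on {9:c}
minimal pieces: {0:c, 1:e, 4:o}
ways to finish when only these pieces remain (= sum over removing one remaining piece with nothing left below it):
  1 left: {1}→1  {8}→1  {10}→1
  2 left: {1,8}→2  {1,10}→2  {8,10}→2  {9,10}→1
  3 left: {1,8,10}→6  {1,9,10}→3  {8,9,10}→3
  4 left: {1,8,9,10}→12  {7,8,9,10}→3
  5 left: {1,7,8,9,10}→15  {5,7,8,9,10}→3  {6,7,8,9,10}→3
  6 left: {1,5,7,8,9,10}→18  {1,6,7,8,9,10}→18  {3,5,7,8,9,10}→3  {4,6,7,8,9,10}→3  {5,6,7,8,9,10}→6
  7 left: {1,3,5,7,8,9,10}→21  {1,4,6,7,8,9,10}→21  {1,5,6,7,8,9,10}→42  {2,3,5,7,8,9,10}→3  {3,5,6,7,8,9,10}→9  {4,5,6,7,8,9,10}→9
  8 left: {0,2,3,5,7,8,9,10}→3  {1,2,3,5,7,8,9,10}→24  {1,3,5,6,7,8,9,10}→72  {1,4,5,6,7,8,9,10}→72  {2,3,5,6,7,8,9,10}→12  {3,4,5,6,7,8,9,10}→18
  9 left: {0,1,2,3,5,7,8,9,10}→27  {0,2,3,5,6,7,8,9,10}→15  {1,2,3,5,6,7,8,9,10}→108  {1,3,4,5,6,7,8,9,10}→162  {2,3,4,5,6,7,8,9,10}→30
  placing 0:c first → 300 extensions
  placing 1:e first → 45 extensions
  placing 4:o first → 150 extensions
total linear extensions = 495

495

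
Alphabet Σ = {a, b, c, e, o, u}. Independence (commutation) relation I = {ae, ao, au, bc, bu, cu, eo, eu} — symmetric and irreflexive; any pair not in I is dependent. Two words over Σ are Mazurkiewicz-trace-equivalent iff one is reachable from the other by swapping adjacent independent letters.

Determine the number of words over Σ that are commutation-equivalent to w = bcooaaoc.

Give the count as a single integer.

0(b) covers ∅
1(c) covers ∅
2(o) covers 0:b, 1:c
3(o) covers 2:o
4(a) covers 0:b, 1:c
5(a) covers 4:a
6(o) covers 3:o
7(c) covers 5:a, 6:o
floor of heap: 0:b, 1:c
completions by unplaced set U, small U first (add the entries for U minus each lowest piece of U):
  |U|=1: {7}:1
  |U|=2: {5,7}:1  {6,7}:1
  |U|=3: {3,6,7}:1  {4,5,7}:1  {5,6,7}:2
  |U|=4: {2,3,6,7}:1  {3,5,6,7}:3  {4,5,6,7}:3
  |U|=5: {2,3,5,6,7}:4  {3,4,5,6,7}:6
  |U|=6: {2,3,4,5,6,7}:10
  start at 0(b): 10
  start at 1(c): 10
sum over floor = 20

20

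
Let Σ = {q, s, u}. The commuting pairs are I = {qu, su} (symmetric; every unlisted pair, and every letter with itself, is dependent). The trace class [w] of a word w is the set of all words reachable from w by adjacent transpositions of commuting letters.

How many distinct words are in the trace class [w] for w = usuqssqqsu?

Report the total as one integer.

120

0(u) covers ∅
1(s) covers ∅
2(u) covers 0:u
3(q) covers 1:s
4(s) covers 3:q
5(s) covers 4:s
6(q) covers 5:s
7(q) covers 6:q
8(s) covers 7:q
9(u) covers 2:u
floor of heap: 0:u, 1:s
completions by unplaced set U, small U first (add the entries for U minus each lowest piece of U):
  |U|=1: {8}:1  {9}:1
  |U|=2: {2,9}:1  {7,8}:1  {8,9}:2
  |U|=3: {0,2,9}:1  {2,8,9}:3  {6,7,8}:1  {7,8,9}:3
  |U|=4: {0,2,8,9}:4  {2,7,8,9}:6  {5,6,7,8}:1  {6,7,8,9}:4
  |U|=5: {0,2,7,8,9}:10  {2,6,7,8,9}:10  {4,5,6,7,8}:1  {5,6,7,8,9}:5
  |U|=6: {0,2,6,7,8,9}:20  {2,5,6,7,8,9}:15  {3,4,5,6,7,8}:1  {4,5,6,7,8,9}:6
  |U|=7: {0,2,5,6,7,8,9}:35  {1,3,4,5,6,7,8}:1  {2,4,5,6,7,8,9}:21  {3,4,5,6,7,8,9}:7
  |U|=8: {0,2,4,5,6,7,8,9}:56  {1,3,4,5,6,7,8,9}:8  {2,3,4,5,6,7,8,9}:28
  start at 0(u): 36
  start at 1(s): 84
sum over floor = 120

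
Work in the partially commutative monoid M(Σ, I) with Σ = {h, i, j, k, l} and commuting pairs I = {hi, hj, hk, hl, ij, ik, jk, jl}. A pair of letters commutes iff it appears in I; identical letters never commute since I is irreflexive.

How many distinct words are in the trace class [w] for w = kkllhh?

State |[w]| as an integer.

15

#0=k has no predecessor
#1=k depends on [0:k]
#2=l depends on [1:k]
#3=l depends on [2:l]
#4=h has no predecessor
#5=h depends on [4:h]
sources: [0:k, 4:h]
N(rest) = Σ N(rest − s) over sources s of rest; N(one piece) = 1:
  size 1 → [3]=1  [5]=1
  size 2 → [2,3]=1  [3,5]=2  [4,5]=1
  size 3 → [1,2,3]=1  [2,3,5]=3  [3,4,5]=3
  size 4 → [0,1,2,3]=1  [1,2,3,5]=4  [2,3,4,5]=6
  first=0(k) contributes 10
  first=4(h) contributes 5
|[w]| = 15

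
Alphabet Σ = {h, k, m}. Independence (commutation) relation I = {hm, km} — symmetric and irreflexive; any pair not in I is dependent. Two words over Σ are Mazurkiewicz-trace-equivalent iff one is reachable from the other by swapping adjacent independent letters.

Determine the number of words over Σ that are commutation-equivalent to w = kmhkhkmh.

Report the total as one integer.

#0=k has no predecessor
#1=m has no predecessor
#2=h depends on [0:k]
#3=k depends on [2:h]
#4=h depends on [3:k]
#5=k depends on [4:h]
#6=m depends on [1:m]
#7=h depends on [5:k]
sources: [0:k, 1:m]
N(rest) = Σ N(rest − s) over sources s of rest; N(one piece) = 1:
  size 1 → [6]=1  [7]=1
  size 2 → [1,6]=1  [5,7]=1  [6,7]=2
  size 3 → [1,6,7]=3  [4,5,7]=1  [5,6,7]=3
  size 4 → [1,5,6,7]=6  [3,4,5,7]=1  [4,5,6,7]=4
  size 5 → [1,4,5,6,7]=10  [2,3,4,5,7]=1  [3,4,5,6,7]=5
  size 6 → [0,2,3,4,5,7]=1  [1,3,4,5,6,7]=15  [2,3,4,5,6,7]=6
  first=0(k) contributes 21
  first=1(m) contributes 7
|[w]| = 28

28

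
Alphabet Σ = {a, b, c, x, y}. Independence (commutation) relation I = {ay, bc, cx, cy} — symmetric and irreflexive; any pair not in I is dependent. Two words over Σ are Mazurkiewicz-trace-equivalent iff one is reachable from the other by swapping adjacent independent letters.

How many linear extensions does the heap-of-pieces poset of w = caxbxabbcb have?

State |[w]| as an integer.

drop 0:c onto floor
drop 1:a onto {0:c}
drop 2:x onto {1:a}
drop 3:b onto {2:x}
drop 4:x onto {3:b}
drop 5:a onto {4:x}
drop 6:b onto {5:a}
drop 7:b onto {6:b}
drop 8:c onto {5:a}
drop 9:b onto {7:b}
ground layer = {0:c}
drop-orders for the pieces not yet dropped (sum over which currently-grounded one goes next):
  1 to go: {8} 1  {9} 1
  2 to go: {7,9} 1  {8,9} 2
  3 to go: {6,7,9} 1  {7,8,9} 3
  4 to go: {6,7,8,9} 4
  5 to go: {5,6,7,8,9} 4
  6 to go: {4,5,6,7,8,9} 4
  7 to go: {3,4,5,6,7,8,9} 4
  8 to go: {2,3,4,5,6,7,8,9} 4
  if 0:c drops first: 4 orders

4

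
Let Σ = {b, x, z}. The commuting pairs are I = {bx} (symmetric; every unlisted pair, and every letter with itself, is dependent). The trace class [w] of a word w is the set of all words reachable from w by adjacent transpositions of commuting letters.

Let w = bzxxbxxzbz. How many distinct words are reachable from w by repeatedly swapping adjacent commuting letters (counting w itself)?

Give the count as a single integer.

#0=b has no predecessor
#1=z depends on [0:b]
#2=x depends on [1:z]
#3=x depends on [2:x]
#4=b depends on [1:z]
#5=x depends on [3:x]
#6=x depends on [5:x]
#7=z depends on [4:b, 6:x]
#8=b depends on [7:z]
#9=z depends on [8:b]
sources: [0:b]
N(rest) = Σ N(rest − s) over sources s of rest; N(one piece) = 1:
  size 1 → [9]=1
  size 2 → [8,9]=1
  size 3 → [7,8,9]=1
  size 4 → [4,7,8,9]=1  [6,7,8,9]=1
  size 5 → [4,6,7,8,9]=2  [5,6,7,8,9]=1
  size 6 → [3,5,6,7,8,9]=1  [4,5,6,7,8,9]=3
  size 7 → [2,3,5,6,7,8,9]=1  [3,4,5,6,7,8,9]=4
  size 8 → [2,3,4,5,6,7,8,9]=5
  first=0(b) contributes 5

5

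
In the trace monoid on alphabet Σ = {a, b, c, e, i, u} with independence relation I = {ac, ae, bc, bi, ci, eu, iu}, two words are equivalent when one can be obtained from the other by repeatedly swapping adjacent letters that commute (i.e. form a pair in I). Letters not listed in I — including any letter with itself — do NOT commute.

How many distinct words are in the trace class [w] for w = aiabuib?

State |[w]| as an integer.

drop 0:a onto floor
drop 1:i onto {0:a}
drop 2:a onto {1:i}
drop 3:b onto {2:a}
drop 4:u onto {3:b}
drop 5:i onto {2:a}
drop 6:b onto {4:u}
ground layer = {0:a}
drop-orders for the pieces not yet dropped (sum over which currently-grounded one goes next):
  1 to go: {5} 1  {6} 1
  2 to go: {4,6} 1  {5,6} 2
  3 to go: {3,4,6} 1  {4,5,6} 3
  4 to go: {3,4,5,6} 4
  5 to go: {2,3,4,5,6} 4
  if 0:a drops first: 4 orders

4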